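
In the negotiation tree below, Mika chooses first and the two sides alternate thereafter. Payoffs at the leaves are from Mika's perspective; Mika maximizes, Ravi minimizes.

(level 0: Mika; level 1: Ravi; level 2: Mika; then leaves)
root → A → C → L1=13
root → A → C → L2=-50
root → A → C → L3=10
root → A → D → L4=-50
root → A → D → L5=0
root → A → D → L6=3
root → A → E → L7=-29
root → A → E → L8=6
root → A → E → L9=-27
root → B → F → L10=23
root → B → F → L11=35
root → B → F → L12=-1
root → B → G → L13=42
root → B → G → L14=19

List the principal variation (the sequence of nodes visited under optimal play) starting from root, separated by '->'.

root -> B -> F -> L11

C (Mika): max(13, -50, 10) = 13
D (Mika): max(-50, 0, 3) = 3
E (Mika): max(-29, 6, -27) = 6
A (Ravi): min(13, 3, 6) = 3
F (Mika): max(23, 35, -1) = 35
G (Mika): max(42, 19) = 42
B (Ravi): min(35, 42) = 35
root (Mika): max(3, 35) = 35
At root, Mika picks B (highest: 35).
At B, Ravi picks F (lowest: 35).
At F, Mika picks L11 (highest: 35).
Terminal value 35.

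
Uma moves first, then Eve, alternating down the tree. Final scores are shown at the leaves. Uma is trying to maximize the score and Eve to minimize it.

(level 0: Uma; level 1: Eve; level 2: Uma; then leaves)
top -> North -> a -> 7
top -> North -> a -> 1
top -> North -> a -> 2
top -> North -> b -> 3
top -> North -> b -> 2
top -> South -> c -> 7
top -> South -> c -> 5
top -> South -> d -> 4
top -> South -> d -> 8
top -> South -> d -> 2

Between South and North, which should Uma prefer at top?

South

c (Uma): max(7, 5) = 7
d (Uma): max(4, 8, 2) = 8
South (Eve): min(7, 8) = 7
a (Uma): max(7, 1, 2) = 7
b (Uma): max(3, 2) = 3
North (Eve): min(7, 3) = 3
Uma prefers the higher value; South=7, North=3. South is better since 7 > 3.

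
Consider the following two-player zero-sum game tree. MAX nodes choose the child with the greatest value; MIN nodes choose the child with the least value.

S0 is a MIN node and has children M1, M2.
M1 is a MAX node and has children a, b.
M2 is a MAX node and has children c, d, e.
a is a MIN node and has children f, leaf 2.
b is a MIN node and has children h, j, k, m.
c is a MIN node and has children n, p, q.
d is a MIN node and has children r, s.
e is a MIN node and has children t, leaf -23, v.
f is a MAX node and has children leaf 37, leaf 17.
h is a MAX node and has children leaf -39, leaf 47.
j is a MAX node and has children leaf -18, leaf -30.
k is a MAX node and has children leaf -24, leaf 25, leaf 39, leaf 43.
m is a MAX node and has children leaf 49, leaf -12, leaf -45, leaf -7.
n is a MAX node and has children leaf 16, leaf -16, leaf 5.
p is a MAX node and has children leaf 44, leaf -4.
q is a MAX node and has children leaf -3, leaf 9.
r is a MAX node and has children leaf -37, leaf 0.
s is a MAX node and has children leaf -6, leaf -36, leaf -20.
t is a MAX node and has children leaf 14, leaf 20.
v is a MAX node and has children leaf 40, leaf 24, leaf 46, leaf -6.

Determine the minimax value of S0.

2

f (MAX): max(37, 17) = 37
a (MIN): min(37, 2) = 2
h (MAX): max(-39, 47) = 47
j (MAX): max(-18, -30) = -18
k (MAX): max(-24, 25, 39, 43) = 43
m (MAX): max(49, -12, -45, -7) = 49
b (MIN): min(47, -18, 43, 49) = -18
M1 (MAX): max(2, -18) = 2
n (MAX): max(16, -16, 5) = 16
p (MAX): max(44, -4) = 44
q (MAX): max(-3, 9) = 9
c (MIN): min(16, 44, 9) = 9
r (MAX): max(-37, 0) = 0
s (MAX): max(-6, -36, -20) = -6
d (MIN): min(0, -6) = -6
t (MAX): max(14, 20) = 20
v (MAX): max(40, 24, 46, -6) = 46
e (MIN): min(20, -23, 46) = -23
M2 (MAX): max(9, -6, -23) = 9
S0 (MIN): min(2, 9) = 2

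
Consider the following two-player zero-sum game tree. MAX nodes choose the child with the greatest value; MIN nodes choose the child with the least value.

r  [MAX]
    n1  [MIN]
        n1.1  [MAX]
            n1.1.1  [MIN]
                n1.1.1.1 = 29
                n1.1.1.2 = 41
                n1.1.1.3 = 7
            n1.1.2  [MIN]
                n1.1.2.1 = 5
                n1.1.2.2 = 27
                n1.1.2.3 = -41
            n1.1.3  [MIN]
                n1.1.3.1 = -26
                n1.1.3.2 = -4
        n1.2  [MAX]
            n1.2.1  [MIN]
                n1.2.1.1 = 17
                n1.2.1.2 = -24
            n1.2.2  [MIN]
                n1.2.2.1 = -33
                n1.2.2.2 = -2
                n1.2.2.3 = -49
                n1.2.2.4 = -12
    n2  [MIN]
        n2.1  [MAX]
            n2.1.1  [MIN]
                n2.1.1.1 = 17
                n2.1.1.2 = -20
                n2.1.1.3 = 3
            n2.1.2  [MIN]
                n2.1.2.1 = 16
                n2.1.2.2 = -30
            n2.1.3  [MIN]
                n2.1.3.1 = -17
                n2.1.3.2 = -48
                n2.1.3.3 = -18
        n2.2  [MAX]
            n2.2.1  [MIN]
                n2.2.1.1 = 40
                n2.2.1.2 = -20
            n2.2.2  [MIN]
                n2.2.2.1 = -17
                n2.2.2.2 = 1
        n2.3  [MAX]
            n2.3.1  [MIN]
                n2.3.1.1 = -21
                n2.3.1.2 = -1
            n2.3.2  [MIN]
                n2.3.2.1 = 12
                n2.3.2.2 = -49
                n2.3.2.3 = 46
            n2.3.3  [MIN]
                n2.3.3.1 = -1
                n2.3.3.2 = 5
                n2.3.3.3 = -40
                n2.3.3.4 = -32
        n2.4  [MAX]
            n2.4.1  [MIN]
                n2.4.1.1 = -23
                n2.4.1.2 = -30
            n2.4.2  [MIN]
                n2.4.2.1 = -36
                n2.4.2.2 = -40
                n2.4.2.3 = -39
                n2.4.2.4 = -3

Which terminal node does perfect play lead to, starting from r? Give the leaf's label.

n1.1.1 (MIN): min(29, 41, 7) = 7
n1.1.2 (MIN): min(5, 27, -41) = -41
n1.1.3 (MIN): min(-26, -4) = -26
n1.1 (MAX): max(7, -41, -26) = 7
n1.2.1 (MIN): min(17, -24) = -24
n1.2.2 (MIN): min(-33, -2, -49, -12) = -49
n1.2 (MAX): max(-24, -49) = -24
n1 (MIN): min(7, -24) = -24
n2.1.1 (MIN): min(17, -20, 3) = -20
n2.1.2 (MIN): min(16, -30) = -30
n2.1.3 (MIN): min(-17, -48, -18) = -48
n2.1 (MAX): max(-20, -30, -48) = -20
n2.2.1 (MIN): min(40, -20) = -20
n2.2.2 (MIN): min(-17, 1) = -17
n2.2 (MAX): max(-20, -17) = -17
n2.3.1 (MIN): min(-21, -1) = -21
n2.3.2 (MIN): min(12, -49, 46) = -49
n2.3.3 (MIN): min(-1, 5, -40, -32) = -40
n2.3 (MAX): max(-21, -49, -40) = -21
n2.4.1 (MIN): min(-23, -30) = -30
n2.4.2 (MIN): min(-36, -40, -39, -3) = -40
n2.4 (MAX): max(-30, -40) = -30
n2 (MIN): min(-20, -17, -21, -30) = -30
r (MAX): max(-24, -30) = -24
At r, MAX picks n1 (highest: -24).
At n1, MIN picks n1.2 (lowest: -24).
At n1.2, MAX picks n1.2.1 (highest: -24).
At n1.2.1, MIN picks n1.2.1.2 (lowest: -24).
Terminal value -24.

n1.2.1.2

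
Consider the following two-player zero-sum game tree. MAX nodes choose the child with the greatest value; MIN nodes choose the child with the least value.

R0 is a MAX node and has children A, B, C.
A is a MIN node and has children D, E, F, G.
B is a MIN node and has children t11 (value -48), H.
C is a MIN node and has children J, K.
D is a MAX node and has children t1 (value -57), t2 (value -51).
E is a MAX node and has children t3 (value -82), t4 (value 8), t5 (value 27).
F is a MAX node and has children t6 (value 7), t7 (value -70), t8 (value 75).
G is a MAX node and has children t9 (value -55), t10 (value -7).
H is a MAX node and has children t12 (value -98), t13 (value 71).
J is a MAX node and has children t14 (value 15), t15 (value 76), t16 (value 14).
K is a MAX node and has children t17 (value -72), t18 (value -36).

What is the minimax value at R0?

D (MAX): max(-57, -51) = -51
E (MAX): max(-82, 8, 27) = 27
F (MAX): max(7, -70, 75) = 75
G (MAX): max(-55, -7) = -7
A (MIN): min(-51, 27, 75, -7) = -51
H (MAX): max(-98, 71) = 71
B (MIN): min(-48, 71) = -48
J (MAX): max(15, 76, 14) = 76
K (MAX): max(-72, -36) = -36
C (MIN): min(76, -36) = -36
R0 (MAX): max(-51, -48, -36) = -36

-36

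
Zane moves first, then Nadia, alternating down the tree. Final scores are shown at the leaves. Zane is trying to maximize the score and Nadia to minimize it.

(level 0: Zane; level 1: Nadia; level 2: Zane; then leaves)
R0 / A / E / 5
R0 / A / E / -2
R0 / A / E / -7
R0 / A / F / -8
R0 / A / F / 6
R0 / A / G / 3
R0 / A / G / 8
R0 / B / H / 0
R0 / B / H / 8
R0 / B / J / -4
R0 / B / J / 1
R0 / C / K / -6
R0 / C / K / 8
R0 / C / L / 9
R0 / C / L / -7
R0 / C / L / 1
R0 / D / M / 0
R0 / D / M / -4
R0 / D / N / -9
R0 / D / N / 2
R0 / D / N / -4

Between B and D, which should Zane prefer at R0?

B

H (Zane): max(0, 8) = 8
J (Zane): max(-4, 1) = 1
B (Nadia): min(8, 1) = 1
M (Zane): max(0, -4) = 0
N (Zane): max(-9, 2, -4) = 2
D (Nadia): min(0, 2) = 0
Zane prefers the higher value; B=1, D=0. B is better since 1 > 0.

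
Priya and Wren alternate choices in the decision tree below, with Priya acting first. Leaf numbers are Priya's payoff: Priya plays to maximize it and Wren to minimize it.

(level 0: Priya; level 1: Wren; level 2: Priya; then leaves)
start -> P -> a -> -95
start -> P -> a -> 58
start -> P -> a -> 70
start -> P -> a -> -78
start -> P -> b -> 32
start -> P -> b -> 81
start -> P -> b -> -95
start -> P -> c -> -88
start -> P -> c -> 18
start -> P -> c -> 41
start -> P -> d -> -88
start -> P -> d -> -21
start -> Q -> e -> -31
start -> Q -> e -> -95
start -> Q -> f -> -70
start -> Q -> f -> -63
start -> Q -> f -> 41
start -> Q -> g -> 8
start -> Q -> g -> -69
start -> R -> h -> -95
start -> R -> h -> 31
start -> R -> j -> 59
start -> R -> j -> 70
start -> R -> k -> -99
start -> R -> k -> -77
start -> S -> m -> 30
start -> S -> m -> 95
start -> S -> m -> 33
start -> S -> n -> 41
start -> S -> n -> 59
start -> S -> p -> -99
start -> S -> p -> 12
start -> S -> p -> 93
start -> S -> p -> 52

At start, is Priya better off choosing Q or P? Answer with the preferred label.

P

e (Priya): max(-31, -95) = -31
f (Priya): max(-70, -63, 41) = 41
g (Priya): max(8, -69) = 8
Q (Wren): min(-31, 41, 8) = -31
a (Priya): max(-95, 58, 70, -78) = 70
b (Priya): max(32, 81, -95) = 81
c (Priya): max(-88, 18, 41) = 41
d (Priya): max(-88, -21) = -21
P (Wren): min(70, 81, 41, -21) = -21
Priya prefers the higher value; Q=-31, P=-21. P is better since -21 > -31.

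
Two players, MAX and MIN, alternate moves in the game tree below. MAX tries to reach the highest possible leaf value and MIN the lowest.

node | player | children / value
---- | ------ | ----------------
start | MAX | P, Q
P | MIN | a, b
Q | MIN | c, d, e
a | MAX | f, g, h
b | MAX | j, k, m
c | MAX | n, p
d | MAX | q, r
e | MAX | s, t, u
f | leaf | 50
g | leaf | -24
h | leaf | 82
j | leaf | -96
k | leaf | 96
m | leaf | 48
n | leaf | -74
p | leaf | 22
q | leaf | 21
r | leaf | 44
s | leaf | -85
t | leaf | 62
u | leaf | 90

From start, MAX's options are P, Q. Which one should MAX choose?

a (MAX): max(50, -24, 82) = 82
b (MAX): max(-96, 96, 48) = 96
P (MIN): min(82, 96) = 82
c (MAX): max(-74, 22) = 22
d (MAX): max(21, 44) = 44
e (MAX): max(-85, 62, 90) = 90
Q (MIN): min(22, 44, 90) = 22
start (MAX): max(82, 22) = 82
MAX at start wants the highest of {P=82, Q=22}, so chooses P.

P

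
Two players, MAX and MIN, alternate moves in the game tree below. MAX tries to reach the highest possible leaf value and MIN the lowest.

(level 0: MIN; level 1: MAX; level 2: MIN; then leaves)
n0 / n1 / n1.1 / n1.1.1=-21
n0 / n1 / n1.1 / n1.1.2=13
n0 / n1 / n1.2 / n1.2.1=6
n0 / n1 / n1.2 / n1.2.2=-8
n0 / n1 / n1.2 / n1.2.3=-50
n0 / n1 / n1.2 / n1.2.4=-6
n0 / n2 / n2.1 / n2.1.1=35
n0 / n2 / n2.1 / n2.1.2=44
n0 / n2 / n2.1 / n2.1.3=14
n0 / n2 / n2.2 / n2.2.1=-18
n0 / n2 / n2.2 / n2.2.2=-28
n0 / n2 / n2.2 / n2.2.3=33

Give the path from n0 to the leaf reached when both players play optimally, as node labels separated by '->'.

n0 -> n1 -> n1.1 -> n1.1.1

n1.1 (MIN): min(-21, 13) = -21
n1.2 (MIN): min(6, -8, -50, -6) = -50
n1 (MAX): max(-21, -50) = -21
n2.1 (MIN): min(35, 44, 14) = 14
n2.2 (MIN): min(-18, -28, 33) = -28
n2 (MAX): max(14, -28) = 14
n0 (MIN): min(-21, 14) = -21
At n0, MIN picks n1 (lowest: -21).
At n1, MAX picks n1.1 (highest: -21).
At n1.1, MIN picks n1.1.1 (lowest: -21).
Terminal value -21.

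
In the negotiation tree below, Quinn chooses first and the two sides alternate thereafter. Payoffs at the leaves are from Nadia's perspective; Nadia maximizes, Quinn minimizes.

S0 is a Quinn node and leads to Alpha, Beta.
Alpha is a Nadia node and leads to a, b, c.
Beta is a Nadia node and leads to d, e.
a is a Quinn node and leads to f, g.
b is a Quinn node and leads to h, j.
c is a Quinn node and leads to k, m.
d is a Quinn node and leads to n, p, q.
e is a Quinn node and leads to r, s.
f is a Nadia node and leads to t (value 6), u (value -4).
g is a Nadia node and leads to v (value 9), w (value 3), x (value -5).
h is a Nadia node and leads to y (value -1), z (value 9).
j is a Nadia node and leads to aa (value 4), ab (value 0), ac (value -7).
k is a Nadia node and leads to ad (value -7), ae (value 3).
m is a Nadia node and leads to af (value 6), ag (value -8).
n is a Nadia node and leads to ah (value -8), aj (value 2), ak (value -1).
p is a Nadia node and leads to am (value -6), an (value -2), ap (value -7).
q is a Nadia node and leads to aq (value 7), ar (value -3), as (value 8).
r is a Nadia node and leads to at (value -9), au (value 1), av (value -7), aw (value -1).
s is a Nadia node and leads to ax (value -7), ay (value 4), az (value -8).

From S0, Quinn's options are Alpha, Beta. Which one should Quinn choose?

f (Nadia): max(6, -4) = 6
g (Nadia): max(9, 3, -5) = 9
a (Quinn): min(6, 9) = 6
h (Nadia): max(-1, 9) = 9
j (Nadia): max(4, 0, -7) = 4
b (Quinn): min(9, 4) = 4
k (Nadia): max(-7, 3) = 3
m (Nadia): max(6, -8) = 6
c (Quinn): min(3, 6) = 3
Alpha (Nadia): max(6, 4, 3) = 6
n (Nadia): max(-8, 2, -1) = 2
p (Nadia): max(-6, -2, -7) = -2
q (Nadia): max(7, -3, 8) = 8
d (Quinn): min(2, -2, 8) = -2
r (Nadia): max(-9, 1, -7, -1) = 1
s (Nadia): max(-7, 4, -8) = 4
e (Quinn): min(1, 4) = 1
Beta (Nadia): max(-2, 1) = 1
S0 (Quinn): min(6, 1) = 1
Quinn at S0 wants the lowest of {Alpha=6, Beta=1}, so chooses Beta.

Beta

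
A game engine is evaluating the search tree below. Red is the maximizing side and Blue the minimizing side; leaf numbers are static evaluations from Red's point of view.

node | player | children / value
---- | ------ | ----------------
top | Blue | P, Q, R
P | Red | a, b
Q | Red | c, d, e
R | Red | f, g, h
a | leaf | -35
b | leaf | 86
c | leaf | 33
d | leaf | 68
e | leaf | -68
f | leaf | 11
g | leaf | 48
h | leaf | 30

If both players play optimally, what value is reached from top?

48

P (Red): max(-35, 86) = 86
Q (Red): max(33, 68, -68) = 68
R (Red): max(11, 48, 30) = 48
top (Blue): min(86, 68, 48) = 48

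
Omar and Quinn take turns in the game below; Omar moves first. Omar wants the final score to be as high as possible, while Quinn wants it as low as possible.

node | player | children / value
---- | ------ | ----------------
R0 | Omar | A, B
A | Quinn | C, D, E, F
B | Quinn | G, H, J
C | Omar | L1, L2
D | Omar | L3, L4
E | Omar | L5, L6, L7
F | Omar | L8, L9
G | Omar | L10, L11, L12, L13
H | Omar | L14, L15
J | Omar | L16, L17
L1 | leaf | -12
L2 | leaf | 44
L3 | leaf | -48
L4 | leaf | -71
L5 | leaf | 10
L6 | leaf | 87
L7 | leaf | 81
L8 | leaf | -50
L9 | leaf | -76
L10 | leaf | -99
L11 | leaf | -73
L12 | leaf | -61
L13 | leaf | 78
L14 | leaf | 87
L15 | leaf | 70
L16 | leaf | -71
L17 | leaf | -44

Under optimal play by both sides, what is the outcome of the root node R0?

-44

C (Omar): max(-12, 44) = 44
D (Omar): max(-48, -71) = -48
E (Omar): max(10, 87, 81) = 87
F (Omar): max(-50, -76) = -50
A (Quinn): min(44, -48, 87, -50) = -50
G (Omar): max(-99, -73, -61, 78) = 78
H (Omar): max(87, 70) = 87
J (Omar): max(-71, -44) = -44
B (Quinn): min(78, 87, -44) = -44
R0 (Omar): max(-50, -44) = -44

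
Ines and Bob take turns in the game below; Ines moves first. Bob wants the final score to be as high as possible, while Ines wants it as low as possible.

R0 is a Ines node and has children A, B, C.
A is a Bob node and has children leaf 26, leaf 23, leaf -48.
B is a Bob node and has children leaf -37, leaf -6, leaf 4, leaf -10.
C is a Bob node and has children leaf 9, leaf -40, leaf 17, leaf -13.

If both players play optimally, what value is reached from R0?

A (Bob): max(26, 23, -48) = 26
B (Bob): max(-37, -6, 4, -10) = 4
C (Bob): max(9, -40, 17, -13) = 17
R0 (Ines): min(26, 4, 17) = 4

4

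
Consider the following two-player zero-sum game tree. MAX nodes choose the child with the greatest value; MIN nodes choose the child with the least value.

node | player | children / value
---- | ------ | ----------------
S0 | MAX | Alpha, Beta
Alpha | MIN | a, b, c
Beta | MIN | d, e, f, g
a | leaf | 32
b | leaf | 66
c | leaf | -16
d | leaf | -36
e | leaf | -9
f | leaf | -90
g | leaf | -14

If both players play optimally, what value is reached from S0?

Alpha (MIN): min(32, 66, -16) = -16
Beta (MIN): min(-36, -9, -90, -14) = -90
S0 (MAX): max(-16, -90) = -16

-16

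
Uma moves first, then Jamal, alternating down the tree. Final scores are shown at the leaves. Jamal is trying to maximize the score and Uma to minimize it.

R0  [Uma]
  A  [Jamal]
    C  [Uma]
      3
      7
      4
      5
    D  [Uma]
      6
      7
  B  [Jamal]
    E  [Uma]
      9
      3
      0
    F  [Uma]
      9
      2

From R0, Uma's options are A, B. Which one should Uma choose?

C (Uma): min(3, 7, 4, 5) = 3
D (Uma): min(6, 7) = 6
A (Jamal): max(3, 6) = 6
E (Uma): min(9, 3, 0) = 0
F (Uma): min(9, 2) = 2
B (Jamal): max(0, 2) = 2
R0 (Uma): min(6, 2) = 2
Uma at R0 wants the lowest of {A=6, B=2}, so chooses B.

B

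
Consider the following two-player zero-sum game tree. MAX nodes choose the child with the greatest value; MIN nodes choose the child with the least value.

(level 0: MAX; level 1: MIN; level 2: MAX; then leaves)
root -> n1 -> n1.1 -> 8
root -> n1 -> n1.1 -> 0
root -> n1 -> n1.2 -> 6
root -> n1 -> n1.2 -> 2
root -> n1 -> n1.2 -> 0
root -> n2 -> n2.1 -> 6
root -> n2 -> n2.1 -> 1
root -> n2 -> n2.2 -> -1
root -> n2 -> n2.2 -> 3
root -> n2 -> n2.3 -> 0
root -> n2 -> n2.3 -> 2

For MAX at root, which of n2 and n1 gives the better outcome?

n2.1 (MAX): max(6, 1) = 6
n2.2 (MAX): max(-1, 3) = 3
n2.3 (MAX): max(0, 2) = 2
n2 (MIN): min(6, 3, 2) = 2
n1.1 (MAX): max(8, 0) = 8
n1.2 (MAX): max(6, 2, 0) = 6
n1 (MIN): min(8, 6) = 6
MAX prefers the higher value; n2=2, n1=6. n1 is better since 6 > 2.

n1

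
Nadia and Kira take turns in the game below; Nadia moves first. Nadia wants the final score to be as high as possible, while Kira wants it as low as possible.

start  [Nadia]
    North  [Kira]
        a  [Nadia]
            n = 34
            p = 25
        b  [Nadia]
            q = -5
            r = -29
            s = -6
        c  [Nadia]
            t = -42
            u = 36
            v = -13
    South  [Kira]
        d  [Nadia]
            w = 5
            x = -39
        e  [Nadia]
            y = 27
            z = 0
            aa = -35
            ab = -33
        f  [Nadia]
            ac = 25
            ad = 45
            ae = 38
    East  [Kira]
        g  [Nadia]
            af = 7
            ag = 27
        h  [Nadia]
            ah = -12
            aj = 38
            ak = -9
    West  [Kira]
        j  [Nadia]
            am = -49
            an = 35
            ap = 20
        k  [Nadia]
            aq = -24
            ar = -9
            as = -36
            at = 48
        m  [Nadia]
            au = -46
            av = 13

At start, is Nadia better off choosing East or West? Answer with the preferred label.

East

g (Nadia): max(7, 27) = 27
h (Nadia): max(-12, 38, -9) = 38
East (Kira): min(27, 38) = 27
j (Nadia): max(-49, 35, 20) = 35
k (Nadia): max(-24, -9, -36, 48) = 48
m (Nadia): max(-46, 13) = 13
West (Kira): min(35, 48, 13) = 13
Nadia prefers the higher value; East=27, West=13. East is better since 27 > 13.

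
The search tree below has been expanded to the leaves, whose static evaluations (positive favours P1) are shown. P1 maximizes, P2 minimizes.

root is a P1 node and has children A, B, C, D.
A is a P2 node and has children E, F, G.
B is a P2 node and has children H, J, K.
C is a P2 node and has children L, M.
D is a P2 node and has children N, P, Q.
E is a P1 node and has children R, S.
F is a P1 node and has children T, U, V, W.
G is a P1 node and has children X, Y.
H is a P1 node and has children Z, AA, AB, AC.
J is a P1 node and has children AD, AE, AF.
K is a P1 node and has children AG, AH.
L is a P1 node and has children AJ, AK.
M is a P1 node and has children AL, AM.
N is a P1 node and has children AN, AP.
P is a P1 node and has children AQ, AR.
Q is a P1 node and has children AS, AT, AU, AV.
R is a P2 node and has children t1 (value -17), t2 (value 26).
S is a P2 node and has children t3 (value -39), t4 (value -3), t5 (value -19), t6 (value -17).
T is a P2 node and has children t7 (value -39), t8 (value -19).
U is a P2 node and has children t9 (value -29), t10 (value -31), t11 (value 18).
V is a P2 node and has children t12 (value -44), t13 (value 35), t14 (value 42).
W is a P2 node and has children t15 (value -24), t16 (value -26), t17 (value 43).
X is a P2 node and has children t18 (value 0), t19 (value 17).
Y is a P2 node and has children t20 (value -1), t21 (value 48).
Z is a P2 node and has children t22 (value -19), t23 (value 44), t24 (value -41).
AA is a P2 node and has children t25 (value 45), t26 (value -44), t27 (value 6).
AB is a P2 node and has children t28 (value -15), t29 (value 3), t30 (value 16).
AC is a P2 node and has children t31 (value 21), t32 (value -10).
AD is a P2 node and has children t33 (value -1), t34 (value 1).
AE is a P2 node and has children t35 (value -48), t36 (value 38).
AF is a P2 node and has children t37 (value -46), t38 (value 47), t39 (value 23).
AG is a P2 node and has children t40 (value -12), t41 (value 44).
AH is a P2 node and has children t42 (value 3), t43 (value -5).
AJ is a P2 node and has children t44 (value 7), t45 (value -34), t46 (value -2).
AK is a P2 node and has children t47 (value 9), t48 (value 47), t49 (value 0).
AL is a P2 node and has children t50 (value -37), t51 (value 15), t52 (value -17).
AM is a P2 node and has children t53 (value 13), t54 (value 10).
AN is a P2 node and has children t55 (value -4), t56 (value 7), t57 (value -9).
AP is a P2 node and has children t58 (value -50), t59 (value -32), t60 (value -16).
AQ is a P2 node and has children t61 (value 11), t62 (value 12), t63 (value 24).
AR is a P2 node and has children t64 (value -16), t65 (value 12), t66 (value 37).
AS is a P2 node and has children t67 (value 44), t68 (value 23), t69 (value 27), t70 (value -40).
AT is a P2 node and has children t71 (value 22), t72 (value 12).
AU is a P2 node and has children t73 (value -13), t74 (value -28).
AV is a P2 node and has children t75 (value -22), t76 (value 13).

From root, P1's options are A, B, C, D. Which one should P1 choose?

R (P2): min(-17, 26) = -17
S (P2): min(-39, -3, -19, -17) = -39
E (P1): max(-17, -39) = -17
T (P2): min(-39, -19) = -39
U (P2): min(-29, -31, 18) = -31
V (P2): min(-44, 35, 42) = -44
W (P2): min(-24, -26, 43) = -26
F (P1): max(-39, -31, -44, -26) = -26
X (P2): min(0, 17) = 0
Y (P2): min(-1, 48) = -1
G (P1): max(0, -1) = 0
A (P2): min(-17, -26, 0) = -26
Z (P2): min(-19, 44, -41) = -41
AA (P2): min(45, -44, 6) = -44
AB (P2): min(-15, 3, 16) = -15
AC (P2): min(21, -10) = -10
H (P1): max(-41, -44, -15, -10) = -10
AD (P2): min(-1, 1) = -1
AE (P2): min(-48, 38) = -48
AF (P2): min(-46, 47, 23) = -46
J (P1): max(-1, -48, -46) = -1
AG (P2): min(-12, 44) = -12
AH (P2): min(3, -5) = -5
K (P1): max(-12, -5) = -5
B (P2): min(-10, -1, -5) = -10
AJ (P2): min(7, -34, -2) = -34
AK (P2): min(9, 47, 0) = 0
L (P1): max(-34, 0) = 0
AL (P2): min(-37, 15, -17) = -37
AM (P2): min(13, 10) = 10
M (P1): max(-37, 10) = 10
C (P2): min(0, 10) = 0
AN (P2): min(-4, 7, -9) = -9
AP (P2): min(-50, -32, -16) = -50
N (P1): max(-9, -50) = -9
AQ (P2): min(11, 12, 24) = 11
AR (P2): min(-16, 12, 37) = -16
P (P1): max(11, -16) = 11
AS (P2): min(44, 23, 27, -40) = -40
AT (P2): min(22, 12) = 12
AU (P2): min(-13, -28) = -28
AV (P2): min(-22, 13) = -22
Q (P1): max(-40, 12, -28, -22) = 12
D (P2): min(-9, 11, 12) = -9
root (P1): max(-26, -10, 0, -9) = 0
P1 at root wants the highest of {A=-26, B=-10, C=0, D=-9}, so chooses C.

C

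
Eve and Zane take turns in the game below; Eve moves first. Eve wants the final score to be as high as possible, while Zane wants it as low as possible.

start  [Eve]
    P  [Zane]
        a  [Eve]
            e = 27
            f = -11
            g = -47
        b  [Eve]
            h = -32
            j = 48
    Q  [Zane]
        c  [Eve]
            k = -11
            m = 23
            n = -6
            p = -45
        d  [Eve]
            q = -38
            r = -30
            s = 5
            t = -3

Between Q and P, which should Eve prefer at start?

c (Eve): max(-11, 23, -6, -45) = 23
d (Eve): max(-38, -30, 5, -3) = 5
Q (Zane): min(23, 5) = 5
a (Eve): max(27, -11, -47) = 27
b (Eve): max(-32, 48) = 48
P (Zane): min(27, 48) = 27
Eve prefers the higher value; Q=5, P=27. P is better since 27 > 5.

P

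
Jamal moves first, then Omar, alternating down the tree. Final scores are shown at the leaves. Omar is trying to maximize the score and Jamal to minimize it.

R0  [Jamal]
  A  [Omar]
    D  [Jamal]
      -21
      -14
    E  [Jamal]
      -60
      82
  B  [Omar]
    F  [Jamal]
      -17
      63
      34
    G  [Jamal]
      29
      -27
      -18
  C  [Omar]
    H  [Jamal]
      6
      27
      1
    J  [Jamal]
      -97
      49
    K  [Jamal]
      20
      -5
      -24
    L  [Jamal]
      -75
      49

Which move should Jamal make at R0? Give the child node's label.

A

D (Jamal): min(-21, -14) = -21
E (Jamal): min(-60, 82) = -60
A (Omar): max(-21, -60) = -21
F (Jamal): min(-17, 63, 34) = -17
G (Jamal): min(29, -27, -18) = -27
B (Omar): max(-17, -27) = -17
H (Jamal): min(6, 27, 1) = 1
J (Jamal): min(-97, 49) = -97
K (Jamal): min(20, -5, -24) = -24
L (Jamal): min(-75, 49) = -75
C (Omar): max(1, -97, -24, -75) = 1
R0 (Jamal): min(-21, -17, 1) = -21
Jamal at R0 wants the lowest of {A=-21, B=-17, C=1}, so chooses A.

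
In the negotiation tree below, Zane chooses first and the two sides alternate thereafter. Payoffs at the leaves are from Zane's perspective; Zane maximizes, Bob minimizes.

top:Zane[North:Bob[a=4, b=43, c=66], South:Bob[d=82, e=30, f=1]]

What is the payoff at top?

North (Bob): min(4, 43, 66) = 4
South (Bob): min(82, 30, 1) = 1
top (Zane): max(4, 1) = 4

4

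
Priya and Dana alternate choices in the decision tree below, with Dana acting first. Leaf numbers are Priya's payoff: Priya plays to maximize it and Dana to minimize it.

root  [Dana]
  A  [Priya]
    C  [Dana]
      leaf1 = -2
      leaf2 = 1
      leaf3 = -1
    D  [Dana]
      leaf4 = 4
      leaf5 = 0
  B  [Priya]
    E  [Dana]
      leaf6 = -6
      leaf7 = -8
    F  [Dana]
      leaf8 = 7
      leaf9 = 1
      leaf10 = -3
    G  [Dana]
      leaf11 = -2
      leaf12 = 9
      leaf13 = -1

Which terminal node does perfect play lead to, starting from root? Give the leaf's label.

leaf11

C (Dana): min(-2, 1, -1) = -2
D (Dana): min(4, 0) = 0
A (Priya): max(-2, 0) = 0
E (Dana): min(-6, -8) = -8
F (Dana): min(7, 1, -3) = -3
G (Dana): min(-2, 9, -1) = -2
B (Priya): max(-8, -3, -2) = -2
root (Dana): min(0, -2) = -2
At root, Dana picks B (lowest: -2).
At B, Priya picks G (highest: -2).
At G, Dana picks leaf11 (lowest: -2).
Terminal value -2.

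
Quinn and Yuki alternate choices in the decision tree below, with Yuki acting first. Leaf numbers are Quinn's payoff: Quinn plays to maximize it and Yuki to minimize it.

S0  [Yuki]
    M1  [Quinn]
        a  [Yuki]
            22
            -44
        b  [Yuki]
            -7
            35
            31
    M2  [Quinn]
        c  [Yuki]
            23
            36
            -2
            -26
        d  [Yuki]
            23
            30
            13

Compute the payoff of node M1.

-7

a (Yuki): min(22, -44) = -44
b (Yuki): min(-7, 35, 31) = -7
M1 (Quinn): max(-44, -7) = -7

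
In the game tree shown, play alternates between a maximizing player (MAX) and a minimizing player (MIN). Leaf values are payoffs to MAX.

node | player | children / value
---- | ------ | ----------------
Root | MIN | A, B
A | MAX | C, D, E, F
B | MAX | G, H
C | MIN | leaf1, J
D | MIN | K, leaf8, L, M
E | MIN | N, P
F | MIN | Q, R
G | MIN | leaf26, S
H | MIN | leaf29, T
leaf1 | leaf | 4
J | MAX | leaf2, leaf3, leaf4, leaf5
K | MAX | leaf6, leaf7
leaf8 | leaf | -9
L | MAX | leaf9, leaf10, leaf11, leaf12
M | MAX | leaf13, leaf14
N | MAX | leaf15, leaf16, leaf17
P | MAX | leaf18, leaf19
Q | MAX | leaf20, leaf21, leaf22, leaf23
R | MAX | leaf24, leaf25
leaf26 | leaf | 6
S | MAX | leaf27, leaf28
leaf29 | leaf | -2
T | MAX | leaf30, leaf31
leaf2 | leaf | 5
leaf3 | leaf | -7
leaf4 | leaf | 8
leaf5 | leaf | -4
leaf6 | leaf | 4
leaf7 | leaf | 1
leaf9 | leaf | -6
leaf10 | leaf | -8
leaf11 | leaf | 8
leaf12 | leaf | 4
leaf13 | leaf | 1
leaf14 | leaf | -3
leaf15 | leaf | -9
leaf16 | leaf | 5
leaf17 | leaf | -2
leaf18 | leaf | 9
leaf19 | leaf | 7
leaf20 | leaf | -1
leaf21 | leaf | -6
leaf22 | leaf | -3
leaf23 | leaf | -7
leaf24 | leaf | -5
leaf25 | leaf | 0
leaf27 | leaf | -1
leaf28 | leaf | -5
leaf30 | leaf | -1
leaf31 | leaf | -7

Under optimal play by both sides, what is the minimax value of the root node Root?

J (MAX): max(5, -7, 8, -4) = 8
C (MIN): min(4, 8) = 4
K (MAX): max(4, 1) = 4
L (MAX): max(-6, -8, 8, 4) = 8
M (MAX): max(1, -3) = 1
D (MIN): min(4, -9, 8, 1) = -9
N (MAX): max(-9, 5, -2) = 5
P (MAX): max(9, 7) = 9
E (MIN): min(5, 9) = 5
Q (MAX): max(-1, -6, -3, -7) = -1
R (MAX): max(-5, 0) = 0
F (MIN): min(-1, 0) = -1
A (MAX): max(4, -9, 5, -1) = 5
S (MAX): max(-1, -5) = -1
G (MIN): min(6, -1) = -1
T (MAX): max(-1, -7) = -1
H (MIN): min(-2, -1) = -2
B (MAX): max(-1, -2) = -1
Root (MIN): min(5, -1) = -1

-1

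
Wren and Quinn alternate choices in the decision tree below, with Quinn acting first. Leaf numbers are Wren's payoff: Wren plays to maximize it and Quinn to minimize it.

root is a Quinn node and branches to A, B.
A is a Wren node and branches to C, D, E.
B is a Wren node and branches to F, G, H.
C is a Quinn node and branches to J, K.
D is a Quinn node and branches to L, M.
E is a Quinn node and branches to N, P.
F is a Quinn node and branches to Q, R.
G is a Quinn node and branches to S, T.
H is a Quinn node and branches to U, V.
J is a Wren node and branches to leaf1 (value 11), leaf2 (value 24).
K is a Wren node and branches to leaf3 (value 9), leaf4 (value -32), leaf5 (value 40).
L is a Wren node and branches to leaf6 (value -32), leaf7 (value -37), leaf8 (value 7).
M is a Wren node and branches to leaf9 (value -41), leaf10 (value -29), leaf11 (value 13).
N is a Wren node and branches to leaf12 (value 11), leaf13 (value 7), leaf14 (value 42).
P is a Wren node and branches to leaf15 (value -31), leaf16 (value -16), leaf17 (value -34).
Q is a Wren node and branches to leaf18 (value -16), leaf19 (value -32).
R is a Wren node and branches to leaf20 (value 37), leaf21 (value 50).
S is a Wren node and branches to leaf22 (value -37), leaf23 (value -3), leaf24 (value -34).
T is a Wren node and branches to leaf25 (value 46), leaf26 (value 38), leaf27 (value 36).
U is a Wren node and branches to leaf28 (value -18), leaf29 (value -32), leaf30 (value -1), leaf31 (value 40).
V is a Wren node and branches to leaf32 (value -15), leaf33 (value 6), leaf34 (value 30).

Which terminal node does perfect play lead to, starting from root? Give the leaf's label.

leaf2

J (Wren): max(11, 24) = 24
K (Wren): max(9, -32, 40) = 40
C (Quinn): min(24, 40) = 24
L (Wren): max(-32, -37, 7) = 7
M (Wren): max(-41, -29, 13) = 13
D (Quinn): min(7, 13) = 7
N (Wren): max(11, 7, 42) = 42
P (Wren): max(-31, -16, -34) = -16
E (Quinn): min(42, -16) = -16
A (Wren): max(24, 7, -16) = 24
Q (Wren): max(-16, -32) = -16
R (Wren): max(37, 50) = 50
F (Quinn): min(-16, 50) = -16
S (Wren): max(-37, -3, -34) = -3
T (Wren): max(46, 38, 36) = 46
G (Quinn): min(-3, 46) = -3
U (Wren): max(-18, -32, -1, 40) = 40
V (Wren): max(-15, 6, 30) = 30
H (Quinn): min(40, 30) = 30
B (Wren): max(-16, -3, 30) = 30
root (Quinn): min(24, 30) = 24
At root, Quinn picks A (lowest: 24).
At A, Wren picks C (highest: 24).
At C, Quinn picks J (lowest: 24).
At J, Wren picks leaf2 (highest: 24).
Terminal value 24.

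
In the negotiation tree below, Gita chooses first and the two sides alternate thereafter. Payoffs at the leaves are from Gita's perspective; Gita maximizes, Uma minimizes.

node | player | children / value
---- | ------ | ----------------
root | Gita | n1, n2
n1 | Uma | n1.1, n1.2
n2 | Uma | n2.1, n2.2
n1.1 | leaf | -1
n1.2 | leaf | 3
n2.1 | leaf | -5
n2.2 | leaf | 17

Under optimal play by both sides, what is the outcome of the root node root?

-1

n1 (Uma): min(-1, 3) = -1
n2 (Uma): min(-5, 17) = -5
root (Gita): max(-1, -5) = -1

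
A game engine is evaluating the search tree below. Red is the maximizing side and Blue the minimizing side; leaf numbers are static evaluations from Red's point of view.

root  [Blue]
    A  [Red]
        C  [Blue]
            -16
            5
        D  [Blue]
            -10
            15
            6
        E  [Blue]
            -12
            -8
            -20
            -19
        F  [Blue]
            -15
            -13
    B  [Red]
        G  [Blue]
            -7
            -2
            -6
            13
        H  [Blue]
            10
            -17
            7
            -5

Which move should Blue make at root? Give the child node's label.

A

C (Blue): min(-16, 5) = -16
D (Blue): min(-10, 15, 6) = -10
E (Blue): min(-12, -8, -20, -19) = -20
F (Blue): min(-15, -13) = -15
A (Red): max(-16, -10, -20, -15) = -10
G (Blue): min(-7, -2, -6, 13) = -7
H (Blue): min(10, -17, 7, -5) = -17
B (Red): max(-7, -17) = -7
root (Blue): min(-10, -7) = -10
Blue at root wants the lowest of {A=-10, B=-7}, so chooses A.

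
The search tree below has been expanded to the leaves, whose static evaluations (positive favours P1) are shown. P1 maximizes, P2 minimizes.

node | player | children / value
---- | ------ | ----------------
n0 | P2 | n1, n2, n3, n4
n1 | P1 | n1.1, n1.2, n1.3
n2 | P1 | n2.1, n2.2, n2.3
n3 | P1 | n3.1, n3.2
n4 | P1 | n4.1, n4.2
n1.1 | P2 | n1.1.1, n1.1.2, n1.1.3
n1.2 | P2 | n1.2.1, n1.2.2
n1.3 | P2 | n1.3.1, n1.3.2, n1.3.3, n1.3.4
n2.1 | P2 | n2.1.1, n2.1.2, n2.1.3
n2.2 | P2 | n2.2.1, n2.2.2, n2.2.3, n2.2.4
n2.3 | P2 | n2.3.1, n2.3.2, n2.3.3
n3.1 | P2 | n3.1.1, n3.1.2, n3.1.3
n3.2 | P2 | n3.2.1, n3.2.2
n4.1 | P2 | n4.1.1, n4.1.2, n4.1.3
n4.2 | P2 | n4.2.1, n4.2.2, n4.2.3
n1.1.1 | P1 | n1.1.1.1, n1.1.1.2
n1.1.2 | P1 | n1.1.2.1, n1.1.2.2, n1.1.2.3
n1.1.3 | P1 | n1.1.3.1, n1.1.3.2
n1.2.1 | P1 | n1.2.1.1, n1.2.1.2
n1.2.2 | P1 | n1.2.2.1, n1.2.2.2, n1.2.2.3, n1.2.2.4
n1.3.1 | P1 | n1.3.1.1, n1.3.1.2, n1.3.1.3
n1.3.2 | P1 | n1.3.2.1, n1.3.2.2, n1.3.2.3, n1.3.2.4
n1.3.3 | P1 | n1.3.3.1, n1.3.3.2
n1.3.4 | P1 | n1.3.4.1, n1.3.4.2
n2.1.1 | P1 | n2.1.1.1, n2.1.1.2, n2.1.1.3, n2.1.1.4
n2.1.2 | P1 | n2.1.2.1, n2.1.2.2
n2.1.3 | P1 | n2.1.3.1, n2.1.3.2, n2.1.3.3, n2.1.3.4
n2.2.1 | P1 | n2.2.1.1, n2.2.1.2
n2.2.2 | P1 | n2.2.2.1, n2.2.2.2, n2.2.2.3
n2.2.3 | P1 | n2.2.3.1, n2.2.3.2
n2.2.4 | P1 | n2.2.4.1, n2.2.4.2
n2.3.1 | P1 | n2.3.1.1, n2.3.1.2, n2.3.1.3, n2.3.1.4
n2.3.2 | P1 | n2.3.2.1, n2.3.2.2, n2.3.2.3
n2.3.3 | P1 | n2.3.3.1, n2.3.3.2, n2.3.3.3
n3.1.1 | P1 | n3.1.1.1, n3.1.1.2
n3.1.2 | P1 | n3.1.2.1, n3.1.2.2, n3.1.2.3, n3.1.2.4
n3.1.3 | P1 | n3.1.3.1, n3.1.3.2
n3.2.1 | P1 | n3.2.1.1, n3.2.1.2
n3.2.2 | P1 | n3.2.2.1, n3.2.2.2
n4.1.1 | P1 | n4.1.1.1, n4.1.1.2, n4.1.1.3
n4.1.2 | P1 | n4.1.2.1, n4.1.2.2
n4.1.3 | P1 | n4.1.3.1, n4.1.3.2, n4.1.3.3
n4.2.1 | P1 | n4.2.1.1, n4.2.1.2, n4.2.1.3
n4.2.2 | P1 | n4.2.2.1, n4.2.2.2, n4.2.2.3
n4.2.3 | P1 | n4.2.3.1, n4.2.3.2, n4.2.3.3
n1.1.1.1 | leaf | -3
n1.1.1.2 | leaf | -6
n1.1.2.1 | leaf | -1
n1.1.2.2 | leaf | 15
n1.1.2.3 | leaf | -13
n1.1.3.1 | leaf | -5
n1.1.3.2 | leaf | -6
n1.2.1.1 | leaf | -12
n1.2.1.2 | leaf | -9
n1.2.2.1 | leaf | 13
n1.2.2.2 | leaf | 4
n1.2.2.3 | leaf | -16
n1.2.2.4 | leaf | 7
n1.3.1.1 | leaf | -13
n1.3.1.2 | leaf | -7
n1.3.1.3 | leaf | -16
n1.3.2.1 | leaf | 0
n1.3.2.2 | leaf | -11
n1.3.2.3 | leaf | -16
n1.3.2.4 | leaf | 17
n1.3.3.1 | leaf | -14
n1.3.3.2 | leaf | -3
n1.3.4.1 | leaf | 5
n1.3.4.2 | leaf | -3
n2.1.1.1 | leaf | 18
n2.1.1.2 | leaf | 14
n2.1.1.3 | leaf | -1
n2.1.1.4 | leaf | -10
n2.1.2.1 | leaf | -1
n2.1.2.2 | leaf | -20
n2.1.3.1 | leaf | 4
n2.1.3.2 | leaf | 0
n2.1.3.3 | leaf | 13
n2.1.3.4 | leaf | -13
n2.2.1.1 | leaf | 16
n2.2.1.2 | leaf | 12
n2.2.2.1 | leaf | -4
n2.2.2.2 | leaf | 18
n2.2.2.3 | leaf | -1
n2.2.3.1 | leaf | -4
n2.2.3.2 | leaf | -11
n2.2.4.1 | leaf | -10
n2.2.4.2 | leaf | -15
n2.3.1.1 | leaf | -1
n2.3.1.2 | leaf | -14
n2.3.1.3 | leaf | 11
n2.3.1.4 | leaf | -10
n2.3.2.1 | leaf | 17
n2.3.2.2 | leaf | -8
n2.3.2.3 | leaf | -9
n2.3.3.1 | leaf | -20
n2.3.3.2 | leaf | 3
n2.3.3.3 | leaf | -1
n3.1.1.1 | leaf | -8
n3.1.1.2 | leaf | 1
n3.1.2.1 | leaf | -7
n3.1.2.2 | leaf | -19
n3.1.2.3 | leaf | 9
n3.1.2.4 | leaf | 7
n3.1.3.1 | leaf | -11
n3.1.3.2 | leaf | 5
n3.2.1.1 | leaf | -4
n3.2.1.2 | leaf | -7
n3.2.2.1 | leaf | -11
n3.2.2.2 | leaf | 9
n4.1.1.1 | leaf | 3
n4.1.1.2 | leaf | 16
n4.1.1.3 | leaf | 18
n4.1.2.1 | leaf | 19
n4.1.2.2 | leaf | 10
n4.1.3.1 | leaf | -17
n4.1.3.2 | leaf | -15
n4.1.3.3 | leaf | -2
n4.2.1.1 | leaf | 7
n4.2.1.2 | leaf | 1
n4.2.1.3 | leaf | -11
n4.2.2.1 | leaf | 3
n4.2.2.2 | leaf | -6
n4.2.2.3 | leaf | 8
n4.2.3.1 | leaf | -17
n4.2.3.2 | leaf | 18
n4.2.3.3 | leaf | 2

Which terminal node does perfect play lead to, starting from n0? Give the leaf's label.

n1.1.3.1

n1.1.1 (P1): max(-3, -6) = -3
n1.1.2 (P1): max(-1, 15, -13) = 15
n1.1.3 (P1): max(-5, -6) = -5
n1.1 (P2): min(-3, 15, -5) = -5
n1.2.1 (P1): max(-12, -9) = -9
n1.2.2 (P1): max(13, 4, -16, 7) = 13
n1.2 (P2): min(-9, 13) = -9
n1.3.1 (P1): max(-13, -7, -16) = -7
n1.3.2 (P1): max(0, -11, -16, 17) = 17
n1.3.3 (P1): max(-14, -3) = -3
n1.3.4 (P1): max(5, -3) = 5
n1.3 (P2): min(-7, 17, -3, 5) = -7
n1 (P1): max(-5, -9, -7) = -5
n2.1.1 (P1): max(18, 14, -1, -10) = 18
n2.1.2 (P1): max(-1, -20) = -1
n2.1.3 (P1): max(4, 0, 13, -13) = 13
n2.1 (P2): min(18, -1, 13) = -1
n2.2.1 (P1): max(16, 12) = 16
n2.2.2 (P1): max(-4, 18, -1) = 18
n2.2.3 (P1): max(-4, -11) = -4
n2.2.4 (P1): max(-10, -15) = -10
n2.2 (P2): min(16, 18, -4, -10) = -10
n2.3.1 (P1): max(-1, -14, 11, -10) = 11
n2.3.2 (P1): max(17, -8, -9) = 17
n2.3.3 (P1): max(-20, 3, -1) = 3
n2.3 (P2): min(11, 17, 3) = 3
n2 (P1): max(-1, -10, 3) = 3
n3.1.1 (P1): max(-8, 1) = 1
n3.1.2 (P1): max(-7, -19, 9, 7) = 9
n3.1.3 (P1): max(-11, 5) = 5
n3.1 (P2): min(1, 9, 5) = 1
n3.2.1 (P1): max(-4, -7) = -4
n3.2.2 (P1): max(-11, 9) = 9
n3.2 (P2): min(-4, 9) = -4
n3 (P1): max(1, -4) = 1
n4.1.1 (P1): max(3, 16, 18) = 18
n4.1.2 (P1): max(19, 10) = 19
n4.1.3 (P1): max(-17, -15, -2) = -2
n4.1 (P2): min(18, 19, -2) = -2
n4.2.1 (P1): max(7, 1, -11) = 7
n4.2.2 (P1): max(3, -6, 8) = 8
n4.2.3 (P1): max(-17, 18, 2) = 18
n4.2 (P2): min(7, 8, 18) = 7
n4 (P1): max(-2, 7) = 7
n0 (P2): min(-5, 3, 1, 7) = -5
At n0, P2 picks n1 (lowest: -5).
At n1, P1 picks n1.1 (highest: -5).
At n1.1, P2 picks n1.1.3 (lowest: -5).
At n1.1.3, P1 picks n1.1.3.1 (highest: -5).
Terminal value -5.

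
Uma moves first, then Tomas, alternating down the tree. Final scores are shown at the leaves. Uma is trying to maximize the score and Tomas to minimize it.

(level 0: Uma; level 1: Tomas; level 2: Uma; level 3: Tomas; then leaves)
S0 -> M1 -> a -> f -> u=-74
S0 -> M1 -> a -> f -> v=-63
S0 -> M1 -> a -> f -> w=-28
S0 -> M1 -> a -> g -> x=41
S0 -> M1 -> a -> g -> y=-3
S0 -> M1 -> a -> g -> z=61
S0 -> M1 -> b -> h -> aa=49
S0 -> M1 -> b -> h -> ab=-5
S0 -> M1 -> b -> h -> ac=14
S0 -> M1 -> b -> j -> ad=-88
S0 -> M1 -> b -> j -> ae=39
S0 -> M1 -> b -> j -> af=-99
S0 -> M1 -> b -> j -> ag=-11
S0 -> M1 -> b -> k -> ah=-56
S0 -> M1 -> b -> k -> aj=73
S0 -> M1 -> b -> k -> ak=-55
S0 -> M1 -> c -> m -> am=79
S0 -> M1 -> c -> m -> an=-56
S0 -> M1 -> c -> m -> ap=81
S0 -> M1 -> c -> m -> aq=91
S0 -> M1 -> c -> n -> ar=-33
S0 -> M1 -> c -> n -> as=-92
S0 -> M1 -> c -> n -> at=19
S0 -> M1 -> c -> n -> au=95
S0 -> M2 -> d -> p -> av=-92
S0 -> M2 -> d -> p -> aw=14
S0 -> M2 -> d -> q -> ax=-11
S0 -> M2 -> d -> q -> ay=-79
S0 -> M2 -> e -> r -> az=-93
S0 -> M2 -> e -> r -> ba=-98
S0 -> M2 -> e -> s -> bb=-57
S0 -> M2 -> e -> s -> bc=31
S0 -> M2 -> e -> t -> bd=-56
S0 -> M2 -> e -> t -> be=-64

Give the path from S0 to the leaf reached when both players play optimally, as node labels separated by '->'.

S0 -> M1 -> c -> m -> an

f (Tomas): min(-74, -63, -28) = -74
g (Tomas): min(41, -3, 61) = -3
a (Uma): max(-74, -3) = -3
h (Tomas): min(49, -5, 14) = -5
j (Tomas): min(-88, 39, -99, -11) = -99
k (Tomas): min(-56, 73, -55) = -56
b (Uma): max(-5, -99, -56) = -5
m (Tomas): min(79, -56, 81, 91) = -56
n (Tomas): min(-33, -92, 19, 95) = -92
c (Uma): max(-56, -92) = -56
M1 (Tomas): min(-3, -5, -56) = -56
p (Tomas): min(-92, 14) = -92
q (Tomas): min(-11, -79) = -79
d (Uma): max(-92, -79) = -79
r (Tomas): min(-93, -98) = -98
s (Tomas): min(-57, 31) = -57
t (Tomas): min(-56, -64) = -64
e (Uma): max(-98, -57, -64) = -57
M2 (Tomas): min(-79, -57) = -79
S0 (Uma): max(-56, -79) = -56
At S0, Uma picks M1 (highest: -56).
At M1, Tomas picks c (lowest: -56).
At c, Uma picks m (highest: -56).
At m, Tomas picks an (lowest: -56).
Terminal value -56.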